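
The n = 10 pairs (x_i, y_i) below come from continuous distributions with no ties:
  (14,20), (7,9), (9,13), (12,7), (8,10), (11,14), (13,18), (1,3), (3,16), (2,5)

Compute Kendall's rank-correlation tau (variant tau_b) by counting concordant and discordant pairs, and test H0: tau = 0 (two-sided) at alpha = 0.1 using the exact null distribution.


Step 1: Enumerate the 45 unordered pairs (i,j) with i<j and classify each by sign(x_j-x_i) * sign(y_j-y_i).
  (1,2):dx=-7,dy=-11->C; (1,3):dx=-5,dy=-7->C; (1,4):dx=-2,dy=-13->C; (1,5):dx=-6,dy=-10->C
  (1,6):dx=-3,dy=-6->C; (1,7):dx=-1,dy=-2->C; (1,8):dx=-13,dy=-17->C; (1,9):dx=-11,dy=-4->C
  (1,10):dx=-12,dy=-15->C; (2,3):dx=+2,dy=+4->C; (2,4):dx=+5,dy=-2->D; (2,5):dx=+1,dy=+1->C
  (2,6):dx=+4,dy=+5->C; (2,7):dx=+6,dy=+9->C; (2,8):dx=-6,dy=-6->C; (2,9):dx=-4,dy=+7->D
  (2,10):dx=-5,dy=-4->C; (3,4):dx=+3,dy=-6->D; (3,5):dx=-1,dy=-3->C; (3,6):dx=+2,dy=+1->C
  (3,7):dx=+4,dy=+5->C; (3,8):dx=-8,dy=-10->C; (3,9):dx=-6,dy=+3->D; (3,10):dx=-7,dy=-8->C
  (4,5):dx=-4,dy=+3->D; (4,6):dx=-1,dy=+7->D; (4,7):dx=+1,dy=+11->C; (4,8):dx=-11,dy=-4->C
  (4,9):dx=-9,dy=+9->D; (4,10):dx=-10,dy=-2->C; (5,6):dx=+3,dy=+4->C; (5,7):dx=+5,dy=+8->C
  (5,8):dx=-7,dy=-7->C; (5,9):dx=-5,dy=+6->D; (5,10):dx=-6,dy=-5->C; (6,7):dx=+2,dy=+4->C
  (6,8):dx=-10,dy=-11->C; (6,9):dx=-8,dy=+2->D; (6,10):dx=-9,dy=-9->C; (7,8):dx=-12,dy=-15->C
  (7,9):dx=-10,dy=-2->C; (7,10):dx=-11,dy=-13->C; (8,9):dx=+2,dy=+13->C; (8,10):dx=+1,dy=+2->C
  (9,10):dx=-1,dy=-11->C
Step 2: C = 36, D = 9, total pairs = 45.
Step 3: tau = (C - D)/(n(n-1)/2) = (36 - 9)/45 = 0.600000.
Step 4: Exact two-sided p-value (enumerate n! = 3628800 permutations of y under H0): p = 0.016666.
Step 5: alpha = 0.1. reject H0.

tau_b = 0.6000 (C=36, D=9), p = 0.016666, reject H0.


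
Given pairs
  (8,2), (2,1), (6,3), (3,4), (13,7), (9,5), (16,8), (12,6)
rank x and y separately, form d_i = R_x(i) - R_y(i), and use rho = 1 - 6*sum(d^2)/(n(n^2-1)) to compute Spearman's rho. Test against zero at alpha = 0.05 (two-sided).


Step 1: Rank x and y separately (midranks; no ties here).
rank(x): 8->4, 2->1, 6->3, 3->2, 13->7, 9->5, 16->8, 12->6
rank(y): 2->2, 1->1, 3->3, 4->4, 7->7, 5->5, 8->8, 6->6
Step 2: d_i = R_x(i) - R_y(i); compute d_i^2.
  (4-2)^2=4, (1-1)^2=0, (3-3)^2=0, (2-4)^2=4, (7-7)^2=0, (5-5)^2=0, (8-8)^2=0, (6-6)^2=0
sum(d^2) = 8.
Step 3: rho = 1 - 6*8 / (8*(8^2 - 1)) = 1 - 48/504 = 0.904762.
Step 4: Under H0, t = rho * sqrt((n-2)/(1-rho^2)) = 5.2034 ~ t(6).
Step 5: Two-sided p-value from the t-distribution with 6 df = 0.002008.
Step 6: alpha = 0.05. reject H0.

rho = 0.9048, p = 0.002008, reject H0 at alpha = 0.05.


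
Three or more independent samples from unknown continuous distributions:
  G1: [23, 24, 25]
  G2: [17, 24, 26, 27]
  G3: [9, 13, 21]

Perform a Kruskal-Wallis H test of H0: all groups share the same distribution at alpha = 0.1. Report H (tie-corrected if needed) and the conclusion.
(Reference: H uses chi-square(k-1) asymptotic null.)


Step 1: Combine all N = 10 observations and assign midranks.
sorted (value, group, rank): (9,G3,1), (13,G3,2), (17,G2,3), (21,G3,4), (23,G1,5), (24,G1,6.5), (24,G2,6.5), (25,G1,8), (26,G2,9), (27,G2,10)
Step 2: Sum ranks within each group.
R_1 = 19.5 (n_1 = 3)
R_2 = 28.5 (n_2 = 4)
R_3 = 7 (n_3 = 3)
Step 3: H = 12/(N(N+1)) * sum(R_i^2/n_i) - 3(N+1)
     = 12/(10*11) * (19.5^2/3 + 28.5^2/4 + 7^2/3) - 3*11
     = 0.109091 * 346.146 - 33
     = 4.761364.
Step 4: Ties present; correction factor C = 1 - 6/(10^3 - 10) = 0.993939. Corrected H = 4.761364 / 0.993939 = 4.790396.
Step 5: Under H0, H ~ chi^2(2); p-value = 0.091155.
Step 6: alpha = 0.1. reject H0.

H = 4.7904, df = 2, p = 0.091155, reject H0.


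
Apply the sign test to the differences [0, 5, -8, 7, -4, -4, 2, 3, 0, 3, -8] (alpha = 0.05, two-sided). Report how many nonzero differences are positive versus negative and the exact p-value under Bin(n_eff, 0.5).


Step 1: Discard zero differences. Original n = 11; n_eff = number of nonzero differences = 9.
Nonzero differences (with sign): +5, -8, +7, -4, -4, +2, +3, +3, -8
Step 2: Count signs: positive = 5, negative = 4.
Step 3: Under H0: P(positive) = 0.5, so the number of positives S ~ Bin(9, 0.5).
Step 4: Two-sided exact p-value = sum of Bin(9,0.5) probabilities at or below the observed probability = 1.000000.
Step 5: alpha = 0.05. fail to reject H0.

n_eff = 9, pos = 5, neg = 4, p = 1.000000, fail to reject H0.


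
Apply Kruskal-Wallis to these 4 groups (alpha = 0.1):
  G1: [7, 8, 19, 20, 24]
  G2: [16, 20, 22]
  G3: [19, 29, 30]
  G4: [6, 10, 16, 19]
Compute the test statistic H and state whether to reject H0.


Step 1: Combine all N = 15 observations and assign midranks.
sorted (value, group, rank): (6,G4,1), (7,G1,2), (8,G1,3), (10,G4,4), (16,G2,5.5), (16,G4,5.5), (19,G1,8), (19,G3,8), (19,G4,8), (20,G1,10.5), (20,G2,10.5), (22,G2,12), (24,G1,13), (29,G3,14), (30,G3,15)
Step 2: Sum ranks within each group.
R_1 = 36.5 (n_1 = 5)
R_2 = 28 (n_2 = 3)
R_3 = 37 (n_3 = 3)
R_4 = 18.5 (n_4 = 4)
Step 3: H = 12/(N(N+1)) * sum(R_i^2/n_i) - 3(N+1)
     = 12/(15*16) * (36.5^2/5 + 28^2/3 + 37^2/3 + 18.5^2/4) - 3*16
     = 0.050000 * 1069.68 - 48
     = 5.483958.
Step 4: Ties present; correction factor C = 1 - 36/(15^3 - 15) = 0.989286. Corrected H = 5.483958 / 0.989286 = 5.543351.
Step 5: Under H0, H ~ chi^2(3); p-value = 0.136069.
Step 6: alpha = 0.1. fail to reject H0.

H = 5.5434, df = 3, p = 0.136069, fail to reject H0.


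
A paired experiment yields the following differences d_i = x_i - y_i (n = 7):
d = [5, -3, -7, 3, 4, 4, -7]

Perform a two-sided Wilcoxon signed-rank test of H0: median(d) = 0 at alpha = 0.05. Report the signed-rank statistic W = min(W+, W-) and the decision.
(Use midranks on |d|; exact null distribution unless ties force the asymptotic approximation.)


Step 1: Drop any zero differences (none here) and take |d_i|.
|d| = [5, 3, 7, 3, 4, 4, 7]
Step 2: Midrank |d_i| (ties get averaged ranks).
ranks: |5|->5, |3|->1.5, |7|->6.5, |3|->1.5, |4|->3.5, |4|->3.5, |7|->6.5
Step 3: Attach original signs; sum ranks with positive sign and with negative sign.
W+ = 5 + 1.5 + 3.5 + 3.5 = 13.5
W- = 1.5 + 6.5 + 6.5 = 14.5
(Check: W+ + W- = 28 should equal n(n+1)/2 = 28.)
Step 4: Test statistic W = min(W+, W-) = 13.5.
Step 5: Ties in |d|, so use the tie-corrected normal approximation.
        E[W] = n(n+1)/4 = 7*8/4 = 14.
        Tie groups: |d|=3 (t=2), |d|=4 (t=2), |d|=7 (t=2); sum(t^3 - t) = 18.
        Var[W] = n(n+1)(2n+1)/24 - sum(t^3-t)/48 = 840/24 - 18/48 = 34.625.
        z = (W - E[W]) / sqrt(Var[W]) = (13.5 - 14) / 5.8843 = -0.0850.
        Two-sided p = 2*Phi(z) = 0.932284.
Step 6: alpha = 0.05. fail to reject H0.

W+ = 13.5, W- = 14.5, W = min = 13.5, p = 0.932284, fail to reject H0.


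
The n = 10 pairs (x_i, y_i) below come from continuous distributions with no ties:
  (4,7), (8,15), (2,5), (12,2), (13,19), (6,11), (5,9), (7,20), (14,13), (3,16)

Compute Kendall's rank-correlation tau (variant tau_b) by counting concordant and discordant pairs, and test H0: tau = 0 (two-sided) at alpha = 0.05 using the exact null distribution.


Step 1: Enumerate the 45 unordered pairs (i,j) with i<j and classify each by sign(x_j-x_i) * sign(y_j-y_i).
  (1,2):dx=+4,dy=+8->C; (1,3):dx=-2,dy=-2->C; (1,4):dx=+8,dy=-5->D; (1,5):dx=+9,dy=+12->C
  (1,6):dx=+2,dy=+4->C; (1,7):dx=+1,dy=+2->C; (1,8):dx=+3,dy=+13->C; (1,9):dx=+10,dy=+6->C
  (1,10):dx=-1,dy=+9->D; (2,3):dx=-6,dy=-10->C; (2,4):dx=+4,dy=-13->D; (2,5):dx=+5,dy=+4->C
  (2,6):dx=-2,dy=-4->C; (2,7):dx=-3,dy=-6->C; (2,8):dx=-1,dy=+5->D; (2,9):dx=+6,dy=-2->D
  (2,10):dx=-5,dy=+1->D; (3,4):dx=+10,dy=-3->D; (3,5):dx=+11,dy=+14->C; (3,6):dx=+4,dy=+6->C
  (3,7):dx=+3,dy=+4->C; (3,8):dx=+5,dy=+15->C; (3,9):dx=+12,dy=+8->C; (3,10):dx=+1,dy=+11->C
  (4,5):dx=+1,dy=+17->C; (4,6):dx=-6,dy=+9->D; (4,7):dx=-7,dy=+7->D; (4,8):dx=-5,dy=+18->D
  (4,9):dx=+2,dy=+11->C; (4,10):dx=-9,dy=+14->D; (5,6):dx=-7,dy=-8->C; (5,7):dx=-8,dy=-10->C
  (5,8):dx=-6,dy=+1->D; (5,9):dx=+1,dy=-6->D; (5,10):dx=-10,dy=-3->C; (6,7):dx=-1,dy=-2->C
  (6,8):dx=+1,dy=+9->C; (6,9):dx=+8,dy=+2->C; (6,10):dx=-3,dy=+5->D; (7,8):dx=+2,dy=+11->C
  (7,9):dx=+9,dy=+4->C; (7,10):dx=-2,dy=+7->D; (8,9):dx=+7,dy=-7->D; (8,10):dx=-4,dy=-4->C
  (9,10):dx=-11,dy=+3->D
Step 2: C = 28, D = 17, total pairs = 45.
Step 3: tau = (C - D)/(n(n-1)/2) = (28 - 17)/45 = 0.244444.
Step 4: Exact two-sided p-value (enumerate n! = 3628800 permutations of y under H0): p = 0.380720.
Step 5: alpha = 0.05. fail to reject H0.

tau_b = 0.2444 (C=28, D=17), p = 0.380720, fail to reject H0.


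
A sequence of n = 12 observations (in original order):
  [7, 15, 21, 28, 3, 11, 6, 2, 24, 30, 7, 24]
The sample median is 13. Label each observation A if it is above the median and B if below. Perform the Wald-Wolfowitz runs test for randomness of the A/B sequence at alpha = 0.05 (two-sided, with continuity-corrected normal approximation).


Step 1: Compute median = 13; label A = above, B = below.
Labels in order: BAAABBBBAABA  (n_A = 6, n_B = 6)
Step 2: Count runs R = 6.
Step 3: Under H0 (random ordering), E[R] = 2*n_A*n_B/(n_A+n_B) + 1 = 2*6*6/12 + 1 = 7.0000.
        Var[R] = 2*n_A*n_B*(2*n_A*n_B - n_A - n_B) / ((n_A+n_B)^2 * (n_A+n_B-1)) = 4320/1584 = 2.7273.
        SD[R] = 1.6514.
Step 4: Continuity-corrected z = (R + 0.5 - E[R]) / SD[R] = (6 + 0.5 - 7.0000) / 1.6514 = -0.3028.
Step 5: Two-sided p-value via normal approximation = 2*(1 - Phi(|z|)) = 0.762069.
Step 6: alpha = 0.05. fail to reject H0.

R = 6, z = -0.3028, p = 0.762069, fail to reject H0.


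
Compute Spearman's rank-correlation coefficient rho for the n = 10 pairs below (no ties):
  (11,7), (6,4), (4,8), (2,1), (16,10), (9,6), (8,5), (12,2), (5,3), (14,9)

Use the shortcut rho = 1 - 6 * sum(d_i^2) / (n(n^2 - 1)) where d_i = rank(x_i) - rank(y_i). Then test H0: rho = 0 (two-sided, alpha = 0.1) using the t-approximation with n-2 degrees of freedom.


Step 1: Rank x and y separately (midranks; no ties here).
rank(x): 11->7, 6->4, 4->2, 2->1, 16->10, 9->6, 8->5, 12->8, 5->3, 14->9
rank(y): 7->7, 4->4, 8->8, 1->1, 10->10, 6->6, 5->5, 2->2, 3->3, 9->9
Step 2: d_i = R_x(i) - R_y(i); compute d_i^2.
  (7-7)^2=0, (4-4)^2=0, (2-8)^2=36, (1-1)^2=0, (10-10)^2=0, (6-6)^2=0, (5-5)^2=0, (8-2)^2=36, (3-3)^2=0, (9-9)^2=0
sum(d^2) = 72.
Step 3: rho = 1 - 6*72 / (10*(10^2 - 1)) = 1 - 432/990 = 0.563636.
Step 4: Under H0, t = rho * sqrt((n-2)/(1-rho^2)) = 1.9300 ~ t(8).
Step 5: Two-sided p-value from the t-distribution with 8 df = 0.089724.
Step 6: alpha = 0.1. reject H0.

rho = 0.5636, p = 0.089724, reject H0 at alpha = 0.1.


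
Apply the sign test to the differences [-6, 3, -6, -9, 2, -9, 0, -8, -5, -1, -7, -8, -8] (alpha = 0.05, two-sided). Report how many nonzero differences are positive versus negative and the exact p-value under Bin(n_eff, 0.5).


Step 1: Discard zero differences. Original n = 13; n_eff = number of nonzero differences = 12.
Nonzero differences (with sign): -6, +3, -6, -9, +2, -9, -8, -5, -1, -7, -8, -8
Step 2: Count signs: positive = 2, negative = 10.
Step 3: Under H0: P(positive) = 0.5, so the number of positives S ~ Bin(12, 0.5).
Step 4: Two-sided exact p-value = sum of Bin(12,0.5) probabilities at or below the observed probability = 0.038574.
Step 5: alpha = 0.05. reject H0.

n_eff = 12, pos = 2, neg = 10, p = 0.038574, reject H0.


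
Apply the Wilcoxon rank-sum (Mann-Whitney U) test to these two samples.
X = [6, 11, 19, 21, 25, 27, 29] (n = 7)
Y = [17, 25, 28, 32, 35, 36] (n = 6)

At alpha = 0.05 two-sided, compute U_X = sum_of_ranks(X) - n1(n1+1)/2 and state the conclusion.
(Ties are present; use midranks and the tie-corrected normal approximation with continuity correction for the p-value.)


Step 1: Combine and sort all 13 observations; assign midranks.
sorted (value, group): (6,X), (11,X), (17,Y), (19,X), (21,X), (25,X), (25,Y), (27,X), (28,Y), (29,X), (32,Y), (35,Y), (36,Y)
ranks: 6->1, 11->2, 17->3, 19->4, 21->5, 25->6.5, 25->6.5, 27->8, 28->9, 29->10, 32->11, 35->12, 36->13
Step 2: Rank sum for X: R1 = 1 + 2 + 4 + 5 + 6.5 + 8 + 10 = 36.5.
Step 3: U_X = R1 - n1(n1+1)/2 = 36.5 - 7*8/2 = 36.5 - 28 = 8.5.
       U_Y = n1*n2 - U_X = 42 - 8.5 = 33.5.
Step 4: Ties are present, so use the tie-corrected normal approximation (with continuity correction) for the p-value.
Step 5: p-value = 0.086044; compare to alpha = 0.05. fail to reject H0.

U_X = 8.5, p = 0.086044, fail to reject H0 at alpha = 0.05.


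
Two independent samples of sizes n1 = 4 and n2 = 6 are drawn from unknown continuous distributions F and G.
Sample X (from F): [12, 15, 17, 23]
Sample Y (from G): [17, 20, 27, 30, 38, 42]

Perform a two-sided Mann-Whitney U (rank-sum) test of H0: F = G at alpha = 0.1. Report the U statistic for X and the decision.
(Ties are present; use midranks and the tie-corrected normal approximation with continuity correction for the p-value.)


Step 1: Combine and sort all 10 observations; assign midranks.
sorted (value, group): (12,X), (15,X), (17,X), (17,Y), (20,Y), (23,X), (27,Y), (30,Y), (38,Y), (42,Y)
ranks: 12->1, 15->2, 17->3.5, 17->3.5, 20->5, 23->6, 27->7, 30->8, 38->9, 42->10
Step 2: Rank sum for X: R1 = 1 + 2 + 3.5 + 6 = 12.5.
Step 3: U_X = R1 - n1(n1+1)/2 = 12.5 - 4*5/2 = 12.5 - 10 = 2.5.
       U_Y = n1*n2 - U_X = 24 - 2.5 = 21.5.
Step 4: Ties are present, so use the tie-corrected normal approximation (with continuity correction) for the p-value.
Step 5: p-value = 0.054273; compare to alpha = 0.1. reject H0.

U_X = 2.5, p = 0.054273, reject H0 at alpha = 0.1.


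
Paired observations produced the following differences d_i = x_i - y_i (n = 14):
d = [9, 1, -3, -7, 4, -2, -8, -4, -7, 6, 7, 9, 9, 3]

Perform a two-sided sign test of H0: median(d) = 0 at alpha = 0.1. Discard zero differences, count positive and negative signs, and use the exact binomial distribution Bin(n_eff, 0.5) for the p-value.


Step 1: Discard zero differences. Original n = 14; n_eff = number of nonzero differences = 14.
Nonzero differences (with sign): +9, +1, -3, -7, +4, -2, -8, -4, -7, +6, +7, +9, +9, +3
Step 2: Count signs: positive = 8, negative = 6.
Step 3: Under H0: P(positive) = 0.5, so the number of positives S ~ Bin(14, 0.5).
Step 4: Two-sided exact p-value = sum of Bin(14,0.5) probabilities at or below the observed probability = 0.790527.
Step 5: alpha = 0.1. fail to reject H0.

n_eff = 14, pos = 8, neg = 6, p = 0.790527, fail to reject H0.


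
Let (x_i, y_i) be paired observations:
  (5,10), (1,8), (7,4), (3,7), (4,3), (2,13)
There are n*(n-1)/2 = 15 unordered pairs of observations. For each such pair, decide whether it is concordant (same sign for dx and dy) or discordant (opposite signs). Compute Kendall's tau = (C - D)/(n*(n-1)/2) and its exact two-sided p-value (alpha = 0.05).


Step 1: Enumerate the 15 unordered pairs (i,j) with i<j and classify each by sign(x_j-x_i) * sign(y_j-y_i).
  (1,2):dx=-4,dy=-2->C; (1,3):dx=+2,dy=-6->D; (1,4):dx=-2,dy=-3->C; (1,5):dx=-1,dy=-7->C
  (1,6):dx=-3,dy=+3->D; (2,3):dx=+6,dy=-4->D; (2,4):dx=+2,dy=-1->D; (2,5):dx=+3,dy=-5->D
  (2,6):dx=+1,dy=+5->C; (3,4):dx=-4,dy=+3->D; (3,5):dx=-3,dy=-1->C; (3,6):dx=-5,dy=+9->D
  (4,5):dx=+1,dy=-4->D; (4,6):dx=-1,dy=+6->D; (5,6):dx=-2,dy=+10->D
Step 2: C = 5, D = 10, total pairs = 15.
Step 3: tau = (C - D)/(n(n-1)/2) = (5 - 10)/15 = -0.333333.
Step 4: Exact two-sided p-value (enumerate n! = 720 permutations of y under H0): p = 0.469444.
Step 5: alpha = 0.05. fail to reject H0.

tau_b = -0.3333 (C=5, D=10), p = 0.469444, fail to reject H0.


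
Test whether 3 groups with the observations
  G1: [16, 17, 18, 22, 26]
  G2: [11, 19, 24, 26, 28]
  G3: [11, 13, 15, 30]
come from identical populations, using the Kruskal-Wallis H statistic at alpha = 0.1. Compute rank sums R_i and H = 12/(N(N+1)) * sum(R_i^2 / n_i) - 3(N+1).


Step 1: Combine all N = 14 observations and assign midranks.
sorted (value, group, rank): (11,G2,1.5), (11,G3,1.5), (13,G3,3), (15,G3,4), (16,G1,5), (17,G1,6), (18,G1,7), (19,G2,8), (22,G1,9), (24,G2,10), (26,G1,11.5), (26,G2,11.5), (28,G2,13), (30,G3,14)
Step 2: Sum ranks within each group.
R_1 = 38.5 (n_1 = 5)
R_2 = 44 (n_2 = 5)
R_3 = 22.5 (n_3 = 4)
Step 3: H = 12/(N(N+1)) * sum(R_i^2/n_i) - 3(N+1)
     = 12/(14*15) * (38.5^2/5 + 44^2/5 + 22.5^2/4) - 3*15
     = 0.057143 * 810.212 - 45
     = 1.297857.
Step 4: Ties present; correction factor C = 1 - 12/(14^3 - 14) = 0.995604. Corrected H = 1.297857 / 0.995604 = 1.303587.
Step 5: Under H0, H ~ chi^2(2); p-value = 0.521110.
Step 6: alpha = 0.1. fail to reject H0.

H = 1.3036, df = 2, p = 0.521110, fail to reject H0.


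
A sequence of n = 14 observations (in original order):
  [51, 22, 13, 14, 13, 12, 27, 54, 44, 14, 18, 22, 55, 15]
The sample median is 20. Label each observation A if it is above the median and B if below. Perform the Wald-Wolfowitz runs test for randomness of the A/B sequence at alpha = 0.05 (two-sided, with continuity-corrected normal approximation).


Step 1: Compute median = 20; label A = above, B = below.
Labels in order: AABBBBAAABBAAB  (n_A = 7, n_B = 7)
Step 2: Count runs R = 6.
Step 3: Under H0 (random ordering), E[R] = 2*n_A*n_B/(n_A+n_B) + 1 = 2*7*7/14 + 1 = 8.0000.
        Var[R] = 2*n_A*n_B*(2*n_A*n_B - n_A - n_B) / ((n_A+n_B)^2 * (n_A+n_B-1)) = 8232/2548 = 3.2308.
        SD[R] = 1.7974.
Step 4: Continuity-corrected z = (R + 0.5 - E[R]) / SD[R] = (6 + 0.5 - 8.0000) / 1.7974 = -0.8345.
Step 5: Two-sided p-value via normal approximation = 2*(1 - Phi(|z|)) = 0.403986.
Step 6: alpha = 0.05. fail to reject H0.

R = 6, z = -0.8345, p = 0.403986, fail to reject H0.


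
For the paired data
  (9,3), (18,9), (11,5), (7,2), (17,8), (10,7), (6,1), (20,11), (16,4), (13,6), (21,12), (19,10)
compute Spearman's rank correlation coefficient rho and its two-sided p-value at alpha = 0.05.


Step 1: Rank x and y separately (midranks; no ties here).
rank(x): 9->3, 18->9, 11->5, 7->2, 17->8, 10->4, 6->1, 20->11, 16->7, 13->6, 21->12, 19->10
rank(y): 3->3, 9->9, 5->5, 2->2, 8->8, 7->7, 1->1, 11->11, 4->4, 6->6, 12->12, 10->10
Step 2: d_i = R_x(i) - R_y(i); compute d_i^2.
  (3-3)^2=0, (9-9)^2=0, (5-5)^2=0, (2-2)^2=0, (8-8)^2=0, (4-7)^2=9, (1-1)^2=0, (11-11)^2=0, (7-4)^2=9, (6-6)^2=0, (12-12)^2=0, (10-10)^2=0
sum(d^2) = 18.
Step 3: rho = 1 - 6*18 / (12*(12^2 - 1)) = 1 - 108/1716 = 0.937063.
Step 4: Under H0, t = rho * sqrt((n-2)/(1-rho^2)) = 8.4868 ~ t(10).
Step 5: Two-sided p-value from the t-distribution with 10 df = 0.000007.
Step 6: alpha = 0.05. reject H0.

rho = 0.9371, p = 0.000007, reject H0 at alpha = 0.05.


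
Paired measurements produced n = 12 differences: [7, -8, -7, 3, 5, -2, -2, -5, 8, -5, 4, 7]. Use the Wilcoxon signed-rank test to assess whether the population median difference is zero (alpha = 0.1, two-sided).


Step 1: Drop any zero differences (none here) and take |d_i|.
|d| = [7, 8, 7, 3, 5, 2, 2, 5, 8, 5, 4, 7]
Step 2: Midrank |d_i| (ties get averaged ranks).
ranks: |7|->9, |8|->11.5, |7|->9, |3|->3, |5|->6, |2|->1.5, |2|->1.5, |5|->6, |8|->11.5, |5|->6, |4|->4, |7|->9
Step 3: Attach original signs; sum ranks with positive sign and with negative sign.
W+ = 9 + 3 + 6 + 11.5 + 4 + 9 = 42.5
W- = 11.5 + 9 + 1.5 + 1.5 + 6 + 6 = 35.5
(Check: W+ + W- = 78 should equal n(n+1)/2 = 78.)
Step 4: Test statistic W = min(W+, W-) = 35.5.
Step 5: Ties in |d|, so use the tie-corrected normal approximation.
        E[W] = n(n+1)/4 = 12*13/4 = 39.
        Tie groups: |d|=2 (t=2), |d|=5 (t=3), |d|=7 (t=3), |d|=8 (t=2); sum(t^3 - t) = 60.
        Var[W] = n(n+1)(2n+1)/24 - sum(t^3-t)/48 = 3900/24 - 60/48 = 161.25.
        z = (W - E[W]) / sqrt(Var[W]) = (35.5 - 39) / 12.6984 = -0.2756.
        Two-sided p = 2*Phi(z) = 0.782836.
Step 6: alpha = 0.1. fail to reject H0.

W+ = 42.5, W- = 35.5, W = min = 35.5, p = 0.782836, fail to reject H0.


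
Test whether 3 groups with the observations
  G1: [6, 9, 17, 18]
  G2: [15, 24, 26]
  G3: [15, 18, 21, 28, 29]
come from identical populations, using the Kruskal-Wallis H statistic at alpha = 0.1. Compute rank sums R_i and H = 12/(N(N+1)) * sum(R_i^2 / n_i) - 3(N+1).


Step 1: Combine all N = 12 observations and assign midranks.
sorted (value, group, rank): (6,G1,1), (9,G1,2), (15,G2,3.5), (15,G3,3.5), (17,G1,5), (18,G1,6.5), (18,G3,6.5), (21,G3,8), (24,G2,9), (26,G2,10), (28,G3,11), (29,G3,12)
Step 2: Sum ranks within each group.
R_1 = 14.5 (n_1 = 4)
R_2 = 22.5 (n_2 = 3)
R_3 = 41 (n_3 = 5)
Step 3: H = 12/(N(N+1)) * sum(R_i^2/n_i) - 3(N+1)
     = 12/(12*13) * (14.5^2/4 + 22.5^2/3 + 41^2/5) - 3*13
     = 0.076923 * 557.513 - 39
     = 3.885577.
Step 4: Ties present; correction factor C = 1 - 12/(12^3 - 12) = 0.993007. Corrected H = 3.885577 / 0.993007 = 3.912940.
Step 5: Under H0, H ~ chi^2(2); p-value = 0.141357.
Step 6: alpha = 0.1. fail to reject H0.

H = 3.9129, df = 2, p = 0.141357, fail to reject H0.


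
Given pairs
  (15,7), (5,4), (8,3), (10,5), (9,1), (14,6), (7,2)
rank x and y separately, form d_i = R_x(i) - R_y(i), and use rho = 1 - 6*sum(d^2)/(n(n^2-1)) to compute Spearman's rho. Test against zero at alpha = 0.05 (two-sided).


Step 1: Rank x and y separately (midranks; no ties here).
rank(x): 15->7, 5->1, 8->3, 10->5, 9->4, 14->6, 7->2
rank(y): 7->7, 4->4, 3->3, 5->5, 1->1, 6->6, 2->2
Step 2: d_i = R_x(i) - R_y(i); compute d_i^2.
  (7-7)^2=0, (1-4)^2=9, (3-3)^2=0, (5-5)^2=0, (4-1)^2=9, (6-6)^2=0, (2-2)^2=0
sum(d^2) = 18.
Step 3: rho = 1 - 6*18 / (7*(7^2 - 1)) = 1 - 108/336 = 0.678571.
Step 4: Under H0, t = rho * sqrt((n-2)/(1-rho^2)) = 2.0657 ~ t(5).
Step 5: Two-sided p-value from the t-distribution with 5 df = 0.093750.
Step 6: alpha = 0.05. fail to reject H0.

rho = 0.6786, p = 0.093750, fail to reject H0 at alpha = 0.05.


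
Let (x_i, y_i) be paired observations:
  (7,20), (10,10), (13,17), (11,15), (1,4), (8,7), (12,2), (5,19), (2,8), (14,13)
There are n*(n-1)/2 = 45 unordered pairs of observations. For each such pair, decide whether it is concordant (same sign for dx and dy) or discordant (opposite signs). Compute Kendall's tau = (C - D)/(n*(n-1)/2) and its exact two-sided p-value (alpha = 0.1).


Step 1: Enumerate the 45 unordered pairs (i,j) with i<j and classify each by sign(x_j-x_i) * sign(y_j-y_i).
  (1,2):dx=+3,dy=-10->D; (1,3):dx=+6,dy=-3->D; (1,4):dx=+4,dy=-5->D; (1,5):dx=-6,dy=-16->C
  (1,6):dx=+1,dy=-13->D; (1,7):dx=+5,dy=-18->D; (1,8):dx=-2,dy=-1->C; (1,9):dx=-5,dy=-12->C
  (1,10):dx=+7,dy=-7->D; (2,3):dx=+3,dy=+7->C; (2,4):dx=+1,dy=+5->C; (2,5):dx=-9,dy=-6->C
  (2,6):dx=-2,dy=-3->C; (2,7):dx=+2,dy=-8->D; (2,8):dx=-5,dy=+9->D; (2,9):dx=-8,dy=-2->C
  (2,10):dx=+4,dy=+3->C; (3,4):dx=-2,dy=-2->C; (3,5):dx=-12,dy=-13->C; (3,6):dx=-5,dy=-10->C
  (3,7):dx=-1,dy=-15->C; (3,8):dx=-8,dy=+2->D; (3,9):dx=-11,dy=-9->C; (3,10):dx=+1,dy=-4->D
  (4,5):dx=-10,dy=-11->C; (4,6):dx=-3,dy=-8->C; (4,7):dx=+1,dy=-13->D; (4,8):dx=-6,dy=+4->D
  (4,9):dx=-9,dy=-7->C; (4,10):dx=+3,dy=-2->D; (5,6):dx=+7,dy=+3->C; (5,7):dx=+11,dy=-2->D
  (5,8):dx=+4,dy=+15->C; (5,9):dx=+1,dy=+4->C; (5,10):dx=+13,dy=+9->C; (6,7):dx=+4,dy=-5->D
  (6,8):dx=-3,dy=+12->D; (6,9):dx=-6,dy=+1->D; (6,10):dx=+6,dy=+6->C; (7,8):dx=-7,dy=+17->D
  (7,9):dx=-10,dy=+6->D; (7,10):dx=+2,dy=+11->C; (8,9):dx=-3,dy=-11->C; (8,10):dx=+9,dy=-6->D
  (9,10):dx=+12,dy=+5->C
Step 2: C = 25, D = 20, total pairs = 45.
Step 3: tau = (C - D)/(n(n-1)/2) = (25 - 20)/45 = 0.111111.
Step 4: Exact two-sided p-value (enumerate n! = 3628800 permutations of y under H0): p = 0.727490.
Step 5: alpha = 0.1. fail to reject H0.

tau_b = 0.1111 (C=25, D=20), p = 0.727490, fail to reject H0.


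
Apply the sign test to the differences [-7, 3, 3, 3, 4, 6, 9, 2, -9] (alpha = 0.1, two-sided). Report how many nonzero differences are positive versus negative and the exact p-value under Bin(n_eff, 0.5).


Step 1: Discard zero differences. Original n = 9; n_eff = number of nonzero differences = 9.
Nonzero differences (with sign): -7, +3, +3, +3, +4, +6, +9, +2, -9
Step 2: Count signs: positive = 7, negative = 2.
Step 3: Under H0: P(positive) = 0.5, so the number of positives S ~ Bin(9, 0.5).
Step 4: Two-sided exact p-value = sum of Bin(9,0.5) probabilities at or below the observed probability = 0.179688.
Step 5: alpha = 0.1. fail to reject H0.

n_eff = 9, pos = 7, neg = 2, p = 0.179688, fail to reject H0.


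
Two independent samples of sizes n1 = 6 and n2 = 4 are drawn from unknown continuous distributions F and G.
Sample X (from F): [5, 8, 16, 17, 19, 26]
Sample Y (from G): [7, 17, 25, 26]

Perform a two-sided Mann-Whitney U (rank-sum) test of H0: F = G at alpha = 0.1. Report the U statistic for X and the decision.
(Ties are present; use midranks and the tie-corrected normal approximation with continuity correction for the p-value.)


Step 1: Combine and sort all 10 observations; assign midranks.
sorted (value, group): (5,X), (7,Y), (8,X), (16,X), (17,X), (17,Y), (19,X), (25,Y), (26,X), (26,Y)
ranks: 5->1, 7->2, 8->3, 16->4, 17->5.5, 17->5.5, 19->7, 25->8, 26->9.5, 26->9.5
Step 2: Rank sum for X: R1 = 1 + 3 + 4 + 5.5 + 7 + 9.5 = 30.
Step 3: U_X = R1 - n1(n1+1)/2 = 30 - 6*7/2 = 30 - 21 = 9.
       U_Y = n1*n2 - U_X = 24 - 9 = 15.
Step 4: Ties are present, so use the tie-corrected normal approximation (with continuity correction) for the p-value.
Step 5: p-value = 0.591778; compare to alpha = 0.1. fail to reject H0.

U_X = 9, p = 0.591778, fail to reject H0 at alpha = 0.1.


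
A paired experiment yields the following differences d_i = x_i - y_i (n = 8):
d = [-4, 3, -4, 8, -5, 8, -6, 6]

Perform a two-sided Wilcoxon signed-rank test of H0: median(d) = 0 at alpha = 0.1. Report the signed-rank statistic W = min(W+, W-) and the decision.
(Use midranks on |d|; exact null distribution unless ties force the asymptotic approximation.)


Step 1: Drop any zero differences (none here) and take |d_i|.
|d| = [4, 3, 4, 8, 5, 8, 6, 6]
Step 2: Midrank |d_i| (ties get averaged ranks).
ranks: |4|->2.5, |3|->1, |4|->2.5, |8|->7.5, |5|->4, |8|->7.5, |6|->5.5, |6|->5.5
Step 3: Attach original signs; sum ranks with positive sign and with negative sign.
W+ = 1 + 7.5 + 7.5 + 5.5 = 21.5
W- = 2.5 + 2.5 + 4 + 5.5 = 14.5
(Check: W+ + W- = 36 should equal n(n+1)/2 = 36.)
Step 4: Test statistic W = min(W+, W-) = 14.5.
Step 5: Ties in |d|, so use the tie-corrected normal approximation.
        E[W] = n(n+1)/4 = 8*9/4 = 18.
        Tie groups: |d|=4 (t=2), |d|=6 (t=2), |d|=8 (t=2); sum(t^3 - t) = 18.
        Var[W] = n(n+1)(2n+1)/24 - sum(t^3-t)/48 = 1224/24 - 18/48 = 50.625.
        z = (W - E[W]) / sqrt(Var[W]) = (14.5 - 18) / 7.1151 = -0.4919.
        Two-sided p = 2*Phi(z) = 0.622783.
Step 6: alpha = 0.1. fail to reject H0.

W+ = 21.5, W- = 14.5, W = min = 14.5, p = 0.622783, fail to reject H0.


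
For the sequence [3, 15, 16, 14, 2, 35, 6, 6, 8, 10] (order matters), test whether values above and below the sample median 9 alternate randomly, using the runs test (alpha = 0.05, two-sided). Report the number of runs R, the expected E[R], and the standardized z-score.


Step 1: Compute median = 9; label A = above, B = below.
Labels in order: BAAABABBBA  (n_A = 5, n_B = 5)
Step 2: Count runs R = 6.
Step 3: Under H0 (random ordering), E[R] = 2*n_A*n_B/(n_A+n_B) + 1 = 2*5*5/10 + 1 = 6.0000.
        Var[R] = 2*n_A*n_B*(2*n_A*n_B - n_A - n_B) / ((n_A+n_B)^2 * (n_A+n_B-1)) = 2000/900 = 2.2222.
        SD[R] = 1.4907.
Step 4: R = E[R], so z = 0 with no continuity correction.
Step 5: Two-sided p-value via normal approximation = 2*(1 - Phi(|z|)) = 1.000000.
Step 6: alpha = 0.05. fail to reject H0.

R = 6, z = 0.0000, p = 1.000000, fail to reject H0.


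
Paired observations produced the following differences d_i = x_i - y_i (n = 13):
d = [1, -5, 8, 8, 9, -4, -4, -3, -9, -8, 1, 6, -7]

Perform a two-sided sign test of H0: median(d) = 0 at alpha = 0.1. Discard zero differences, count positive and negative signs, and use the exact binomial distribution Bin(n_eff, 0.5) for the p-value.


Step 1: Discard zero differences. Original n = 13; n_eff = number of nonzero differences = 13.
Nonzero differences (with sign): +1, -5, +8, +8, +9, -4, -4, -3, -9, -8, +1, +6, -7
Step 2: Count signs: positive = 6, negative = 7.
Step 3: Under H0: P(positive) = 0.5, so the number of positives S ~ Bin(13, 0.5).
Step 4: Two-sided exact p-value = sum of Bin(13,0.5) probabilities at or below the observed probability = 1.000000.
Step 5: alpha = 0.1. fail to reject H0.

n_eff = 13, pos = 6, neg = 7, p = 1.000000, fail to reject H0.


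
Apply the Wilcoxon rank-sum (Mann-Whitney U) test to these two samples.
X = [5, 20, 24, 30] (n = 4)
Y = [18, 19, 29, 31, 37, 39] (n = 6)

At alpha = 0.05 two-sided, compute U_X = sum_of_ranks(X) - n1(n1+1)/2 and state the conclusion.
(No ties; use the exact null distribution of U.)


Step 1: Combine and sort all 10 observations; assign midranks.
sorted (value, group): (5,X), (18,Y), (19,Y), (20,X), (24,X), (29,Y), (30,X), (31,Y), (37,Y), (39,Y)
ranks: 5->1, 18->2, 19->3, 20->4, 24->5, 29->6, 30->7, 31->8, 37->9, 39->10
Step 2: Rank sum for X: R1 = 1 + 4 + 5 + 7 = 17.
Step 3: U_X = R1 - n1(n1+1)/2 = 17 - 4*5/2 = 17 - 10 = 7.
       U_Y = n1*n2 - U_X = 24 - 7 = 17.
Step 4: No ties, so the exact null distribution of U (based on enumerating the C(10,4) = 210 equally likely rank assignments) gives the two-sided p-value.
Step 5: p-value = 0.352381; compare to alpha = 0.05. fail to reject H0.

U_X = 7, p = 0.352381, fail to reject H0 at alpha = 0.05.


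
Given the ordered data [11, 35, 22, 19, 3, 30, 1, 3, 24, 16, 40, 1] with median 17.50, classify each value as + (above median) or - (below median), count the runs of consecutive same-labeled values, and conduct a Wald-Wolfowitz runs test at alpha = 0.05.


Step 1: Compute median = 17.50; label A = above, B = below.
Labels in order: BAAABABBABAB  (n_A = 6, n_B = 6)
Step 2: Count runs R = 9.
Step 3: Under H0 (random ordering), E[R] = 2*n_A*n_B/(n_A+n_B) + 1 = 2*6*6/12 + 1 = 7.0000.
        Var[R] = 2*n_A*n_B*(2*n_A*n_B - n_A - n_B) / ((n_A+n_B)^2 * (n_A+n_B-1)) = 4320/1584 = 2.7273.
        SD[R] = 1.6514.
Step 4: Continuity-corrected z = (R - 0.5 - E[R]) / SD[R] = (9 - 0.5 - 7.0000) / 1.6514 = 0.9083.
Step 5: Two-sided p-value via normal approximation = 2*(1 - Phi(|z|)) = 0.363722.
Step 6: alpha = 0.05. fail to reject H0.

R = 9, z = 0.9083, p = 0.363722, fail to reject H0.


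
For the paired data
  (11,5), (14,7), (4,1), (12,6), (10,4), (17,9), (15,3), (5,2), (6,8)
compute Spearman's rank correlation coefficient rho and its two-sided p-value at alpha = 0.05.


Step 1: Rank x and y separately (midranks; no ties here).
rank(x): 11->5, 14->7, 4->1, 12->6, 10->4, 17->9, 15->8, 5->2, 6->3
rank(y): 5->5, 7->7, 1->1, 6->6, 4->4, 9->9, 3->3, 2->2, 8->8
Step 2: d_i = R_x(i) - R_y(i); compute d_i^2.
  (5-5)^2=0, (7-7)^2=0, (1-1)^2=0, (6-6)^2=0, (4-4)^2=0, (9-9)^2=0, (8-3)^2=25, (2-2)^2=0, (3-8)^2=25
sum(d^2) = 50.
Step 3: rho = 1 - 6*50 / (9*(9^2 - 1)) = 1 - 300/720 = 0.583333.
Step 4: Under H0, t = rho * sqrt((n-2)/(1-rho^2)) = 1.9001 ~ t(7).
Step 5: Two-sided p-value from the t-distribution with 7 df = 0.099186.
Step 6: alpha = 0.05. fail to reject H0.

rho = 0.5833, p = 0.099186, fail to reject H0 at alpha = 0.05.


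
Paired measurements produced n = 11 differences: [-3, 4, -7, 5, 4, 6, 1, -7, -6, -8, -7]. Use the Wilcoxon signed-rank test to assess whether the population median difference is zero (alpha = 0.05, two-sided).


Step 1: Drop any zero differences (none here) and take |d_i|.
|d| = [3, 4, 7, 5, 4, 6, 1, 7, 6, 8, 7]
Step 2: Midrank |d_i| (ties get averaged ranks).
ranks: |3|->2, |4|->3.5, |7|->9, |5|->5, |4|->3.5, |6|->6.5, |1|->1, |7|->9, |6|->6.5, |8|->11, |7|->9
Step 3: Attach original signs; sum ranks with positive sign and with negative sign.
W+ = 3.5 + 5 + 3.5 + 6.5 + 1 = 19.5
W- = 2 + 9 + 9 + 6.5 + 11 + 9 = 46.5
(Check: W+ + W- = 66 should equal n(n+1)/2 = 66.)
Step 4: Test statistic W = min(W+, W-) = 19.5.
Step 5: Ties in |d|, so use the tie-corrected normal approximation.
        E[W] = n(n+1)/4 = 11*12/4 = 33.
        Tie groups: |d|=4 (t=2), |d|=6 (t=2), |d|=7 (t=3); sum(t^3 - t) = 36.
        Var[W] = n(n+1)(2n+1)/24 - sum(t^3-t)/48 = 3036/24 - 36/48 = 125.75.
        z = (W - E[W]) / sqrt(Var[W]) = (19.5 - 33) / 11.2138 = -1.2039.
        Two-sided p = 2*Phi(z) = 0.228640.
Step 6: alpha = 0.05. fail to reject H0.

W+ = 19.5, W- = 46.5, W = min = 19.5, p = 0.228640, fail to reject H0.


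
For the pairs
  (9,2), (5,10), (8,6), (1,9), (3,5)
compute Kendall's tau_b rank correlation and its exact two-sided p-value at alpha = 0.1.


Step 1: Enumerate the 10 unordered pairs (i,j) with i<j and classify each by sign(x_j-x_i) * sign(y_j-y_i).
  (1,2):dx=-4,dy=+8->D; (1,3):dx=-1,dy=+4->D; (1,4):dx=-8,dy=+7->D; (1,5):dx=-6,dy=+3->D
  (2,3):dx=+3,dy=-4->D; (2,4):dx=-4,dy=-1->C; (2,5):dx=-2,dy=-5->C; (3,4):dx=-7,dy=+3->D
  (3,5):dx=-5,dy=-1->C; (4,5):dx=+2,dy=-4->D
Step 2: C = 3, D = 7, total pairs = 10.
Step 3: tau = (C - D)/(n(n-1)/2) = (3 - 7)/10 = -0.400000.
Step 4: Exact two-sided p-value (enumerate n! = 120 permutations of y under H0): p = 0.483333.
Step 5: alpha = 0.1. fail to reject H0.

tau_b = -0.4000 (C=3, D=7), p = 0.483333, fail to reject H0.


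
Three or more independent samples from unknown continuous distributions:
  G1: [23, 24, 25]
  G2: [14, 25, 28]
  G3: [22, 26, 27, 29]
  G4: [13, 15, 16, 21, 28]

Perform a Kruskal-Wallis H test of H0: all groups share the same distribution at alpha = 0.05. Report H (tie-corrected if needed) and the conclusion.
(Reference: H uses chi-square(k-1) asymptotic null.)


Step 1: Combine all N = 15 observations and assign midranks.
sorted (value, group, rank): (13,G4,1), (14,G2,2), (15,G4,3), (16,G4,4), (21,G4,5), (22,G3,6), (23,G1,7), (24,G1,8), (25,G1,9.5), (25,G2,9.5), (26,G3,11), (27,G3,12), (28,G2,13.5), (28,G4,13.5), (29,G3,15)
Step 2: Sum ranks within each group.
R_1 = 24.5 (n_1 = 3)
R_2 = 25 (n_2 = 3)
R_3 = 44 (n_3 = 4)
R_4 = 26.5 (n_4 = 5)
Step 3: H = 12/(N(N+1)) * sum(R_i^2/n_i) - 3(N+1)
     = 12/(15*16) * (24.5^2/3 + 25^2/3 + 44^2/4 + 26.5^2/5) - 3*16
     = 0.050000 * 1032.87 - 48
     = 3.643333.
Step 4: Ties present; correction factor C = 1 - 12/(15^3 - 15) = 0.996429. Corrected H = 3.643333 / 0.996429 = 3.656392.
Step 5: Under H0, H ~ chi^2(3); p-value = 0.301038.
Step 6: alpha = 0.05. fail to reject H0.

H = 3.6564, df = 3, p = 0.301038, fail to reject H0.


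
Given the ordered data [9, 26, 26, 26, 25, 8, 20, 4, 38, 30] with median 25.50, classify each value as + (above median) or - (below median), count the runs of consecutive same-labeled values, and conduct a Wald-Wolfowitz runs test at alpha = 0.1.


Step 1: Compute median = 25.50; label A = above, B = below.
Labels in order: BAAABBBBAA  (n_A = 5, n_B = 5)
Step 2: Count runs R = 4.
Step 3: Under H0 (random ordering), E[R] = 2*n_A*n_B/(n_A+n_B) + 1 = 2*5*5/10 + 1 = 6.0000.
        Var[R] = 2*n_A*n_B*(2*n_A*n_B - n_A - n_B) / ((n_A+n_B)^2 * (n_A+n_B-1)) = 2000/900 = 2.2222.
        SD[R] = 1.4907.
Step 4: Continuity-corrected z = (R + 0.5 - E[R]) / SD[R] = (4 + 0.5 - 6.0000) / 1.4907 = -1.0062.
Step 5: Two-sided p-value via normal approximation = 2*(1 - Phi(|z|)) = 0.314305.
Step 6: alpha = 0.1. fail to reject H0.

R = 4, z = -1.0062, p = 0.314305, fail to reject H0.


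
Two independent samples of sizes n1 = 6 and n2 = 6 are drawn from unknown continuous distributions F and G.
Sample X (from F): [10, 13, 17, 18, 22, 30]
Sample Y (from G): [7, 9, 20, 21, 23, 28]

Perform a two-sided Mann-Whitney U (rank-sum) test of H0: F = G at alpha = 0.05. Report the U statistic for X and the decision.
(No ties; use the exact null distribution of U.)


Step 1: Combine and sort all 12 observations; assign midranks.
sorted (value, group): (7,Y), (9,Y), (10,X), (13,X), (17,X), (18,X), (20,Y), (21,Y), (22,X), (23,Y), (28,Y), (30,X)
ranks: 7->1, 9->2, 10->3, 13->4, 17->5, 18->6, 20->7, 21->8, 22->9, 23->10, 28->11, 30->12
Step 2: Rank sum for X: R1 = 3 + 4 + 5 + 6 + 9 + 12 = 39.
Step 3: U_X = R1 - n1(n1+1)/2 = 39 - 6*7/2 = 39 - 21 = 18.
       U_Y = n1*n2 - U_X = 36 - 18 = 18.
Step 4: No ties, so the exact null distribution of U (based on enumerating the C(12,6) = 924 equally likely rank assignments) gives the two-sided p-value.
Step 5: p-value = 1.000000; compare to alpha = 0.05. fail to reject H0.

U_X = 18, p = 1.000000, fail to reject H0 at alpha = 0.05.


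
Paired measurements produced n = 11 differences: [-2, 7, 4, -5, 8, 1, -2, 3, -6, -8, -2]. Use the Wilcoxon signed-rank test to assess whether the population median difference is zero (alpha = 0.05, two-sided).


Step 1: Drop any zero differences (none here) and take |d_i|.
|d| = [2, 7, 4, 5, 8, 1, 2, 3, 6, 8, 2]
Step 2: Midrank |d_i| (ties get averaged ranks).
ranks: |2|->3, |7|->9, |4|->6, |5|->7, |8|->10.5, |1|->1, |2|->3, |3|->5, |6|->8, |8|->10.5, |2|->3
Step 3: Attach original signs; sum ranks with positive sign and with negative sign.
W+ = 9 + 6 + 10.5 + 1 + 5 = 31.5
W- = 3 + 7 + 3 + 8 + 10.5 + 3 = 34.5
(Check: W+ + W- = 66 should equal n(n+1)/2 = 66.)
Step 4: Test statistic W = min(W+, W-) = 31.5.
Step 5: Ties in |d|, so use the tie-corrected normal approximation.
        E[W] = n(n+1)/4 = 11*12/4 = 33.
        Tie groups: |d|=2 (t=3), |d|=8 (t=2); sum(t^3 - t) = 30.
        Var[W] = n(n+1)(2n+1)/24 - sum(t^3-t)/48 = 3036/24 - 30/48 = 125.875.
        z = (W - E[W]) / sqrt(Var[W]) = (31.5 - 33) / 11.2194 = -0.1337.
        Two-sided p = 2*Phi(z) = 0.893642.
Step 6: alpha = 0.05. fail to reject H0.

W+ = 31.5, W- = 34.5, W = min = 31.5, p = 0.893642, fail to reject H0.


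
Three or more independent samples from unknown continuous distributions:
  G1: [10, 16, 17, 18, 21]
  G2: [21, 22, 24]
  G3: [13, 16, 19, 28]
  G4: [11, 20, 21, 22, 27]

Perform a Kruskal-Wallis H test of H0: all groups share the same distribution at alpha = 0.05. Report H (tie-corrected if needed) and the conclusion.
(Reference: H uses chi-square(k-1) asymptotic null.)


Step 1: Combine all N = 17 observations and assign midranks.
sorted (value, group, rank): (10,G1,1), (11,G4,2), (13,G3,3), (16,G1,4.5), (16,G3,4.5), (17,G1,6), (18,G1,7), (19,G3,8), (20,G4,9), (21,G1,11), (21,G2,11), (21,G4,11), (22,G2,13.5), (22,G4,13.5), (24,G2,15), (27,G4,16), (28,G3,17)
Step 2: Sum ranks within each group.
R_1 = 29.5 (n_1 = 5)
R_2 = 39.5 (n_2 = 3)
R_3 = 32.5 (n_3 = 4)
R_4 = 51.5 (n_4 = 5)
Step 3: H = 12/(N(N+1)) * sum(R_i^2/n_i) - 3(N+1)
     = 12/(17*18) * (29.5^2/5 + 39.5^2/3 + 32.5^2/4 + 51.5^2/5) - 3*18
     = 0.039216 * 1488.65 - 54
     = 4.378268.
Step 4: Ties present; correction factor C = 1 - 36/(17^3 - 17) = 0.992647. Corrected H = 4.378268 / 0.992647 = 4.410700.
Step 5: Under H0, H ~ chi^2(3); p-value = 0.220395.
Step 6: alpha = 0.05. fail to reject H0.

H = 4.4107, df = 3, p = 0.220395, fail to reject H0.


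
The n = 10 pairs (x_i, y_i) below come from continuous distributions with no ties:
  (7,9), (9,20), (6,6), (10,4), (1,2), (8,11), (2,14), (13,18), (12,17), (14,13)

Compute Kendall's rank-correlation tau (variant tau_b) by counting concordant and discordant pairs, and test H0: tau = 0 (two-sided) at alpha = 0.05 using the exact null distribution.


Step 1: Enumerate the 45 unordered pairs (i,j) with i<j and classify each by sign(x_j-x_i) * sign(y_j-y_i).
  (1,2):dx=+2,dy=+11->C; (1,3):dx=-1,dy=-3->C; (1,4):dx=+3,dy=-5->D; (1,5):dx=-6,dy=-7->C
  (1,6):dx=+1,dy=+2->C; (1,7):dx=-5,dy=+5->D; (1,8):dx=+6,dy=+9->C; (1,9):dx=+5,dy=+8->C
  (1,10):dx=+7,dy=+4->C; (2,3):dx=-3,dy=-14->C; (2,4):dx=+1,dy=-16->D; (2,5):dx=-8,dy=-18->C
  (2,6):dx=-1,dy=-9->C; (2,7):dx=-7,dy=-6->C; (2,8):dx=+4,dy=-2->D; (2,9):dx=+3,dy=-3->D
  (2,10):dx=+5,dy=-7->D; (3,4):dx=+4,dy=-2->D; (3,5):dx=-5,dy=-4->C; (3,6):dx=+2,dy=+5->C
  (3,7):dx=-4,dy=+8->D; (3,8):dx=+7,dy=+12->C; (3,9):dx=+6,dy=+11->C; (3,10):dx=+8,dy=+7->C
  (4,5):dx=-9,dy=-2->C; (4,6):dx=-2,dy=+7->D; (4,7):dx=-8,dy=+10->D; (4,8):dx=+3,dy=+14->C
  (4,9):dx=+2,dy=+13->C; (4,10):dx=+4,dy=+9->C; (5,6):dx=+7,dy=+9->C; (5,7):dx=+1,dy=+12->C
  (5,8):dx=+12,dy=+16->C; (5,9):dx=+11,dy=+15->C; (5,10):dx=+13,dy=+11->C; (6,7):dx=-6,dy=+3->D
  (6,8):dx=+5,dy=+7->C; (6,9):dx=+4,dy=+6->C; (6,10):dx=+6,dy=+2->C; (7,8):dx=+11,dy=+4->C
  (7,9):dx=+10,dy=+3->C; (7,10):dx=+12,dy=-1->D; (8,9):dx=-1,dy=-1->C; (8,10):dx=+1,dy=-5->D
  (9,10):dx=+2,dy=-4->D
Step 2: C = 31, D = 14, total pairs = 45.
Step 3: tau = (C - D)/(n(n-1)/2) = (31 - 14)/45 = 0.377778.
Step 4: Exact two-sided p-value (enumerate n! = 3628800 permutations of y under H0): p = 0.155742.
Step 5: alpha = 0.05. fail to reject H0.

tau_b = 0.3778 (C=31, D=14), p = 0.155742, fail to reject H0.


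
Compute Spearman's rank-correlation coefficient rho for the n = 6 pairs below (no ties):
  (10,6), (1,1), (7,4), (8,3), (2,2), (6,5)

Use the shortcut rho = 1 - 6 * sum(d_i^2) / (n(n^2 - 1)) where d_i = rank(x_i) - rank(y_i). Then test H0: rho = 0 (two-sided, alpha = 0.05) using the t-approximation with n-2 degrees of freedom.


Step 1: Rank x and y separately (midranks; no ties here).
rank(x): 10->6, 1->1, 7->4, 8->5, 2->2, 6->3
rank(y): 6->6, 1->1, 4->4, 3->3, 2->2, 5->5
Step 2: d_i = R_x(i) - R_y(i); compute d_i^2.
  (6-6)^2=0, (1-1)^2=0, (4-4)^2=0, (5-3)^2=4, (2-2)^2=0, (3-5)^2=4
sum(d^2) = 8.
Step 3: rho = 1 - 6*8 / (6*(6^2 - 1)) = 1 - 48/210 = 0.771429.
Step 4: Under H0, t = rho * sqrt((n-2)/(1-rho^2)) = 2.4247 ~ t(4).
Step 5: Two-sided p-value from the t-distribution with 4 df = 0.072397.
Step 6: alpha = 0.05. fail to reject H0.

rho = 0.7714, p = 0.072397, fail to reject H0 at alpha = 0.05.
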